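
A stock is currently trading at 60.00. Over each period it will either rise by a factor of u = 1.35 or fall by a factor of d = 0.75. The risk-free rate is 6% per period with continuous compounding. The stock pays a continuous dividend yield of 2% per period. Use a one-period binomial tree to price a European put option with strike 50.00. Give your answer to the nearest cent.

Per-period risk-free factor R = e^0.06 = 1.0618; dividend-adjusted growth = e^(0.06−0.02) = 1.0408.
Risk-neutral probability p = (1.0408 − 0.75)/(1.35 − 0.75) = 0.2908/0.6000 = 0.4847
Terminal stock prices: S_u = 81, S_d = 45
Terminal payoffs (K − S): max(-31, 0) = 0, max(5, 0) = 5
Node 0 (S = 60): V_0 = e^(−0.06)·[0.4847·0.0000 + 0.5153·5.0000] = 2.4265

2.43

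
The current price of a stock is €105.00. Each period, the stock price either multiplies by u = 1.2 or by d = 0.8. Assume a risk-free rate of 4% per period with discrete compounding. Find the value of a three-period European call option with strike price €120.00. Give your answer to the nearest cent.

Risk-neutral probability p = (1 + 0.04 − 0.8)/(1.2 − 0.8) = 0.2400/0.4000 = 0.6000
Terminal stock prices: S_uuu = 181.4, S_uud = 121, S_udd = 80.64, S_ddd = 53.76
Terminal payoffs (S − K): max(61.44, 0) = 61.44, max(0.96, 0) = 0.96, max(-39.36, 0) = 0, max(-66.24, 0) = 0
Node uu (S = 151.2): V_uu = 1/1.04·[0.6000·61.4400 + 0.4000·0.9600] = 35.8154
Node ud (S = 100.8): V_ud = 1/1.04·[0.6000·0.9600 + 0.4000·0.0000] = 0.5538
Node dd (S = 67.2): V_dd = 1/1.04·[0.6000·0.0000 + 0.4000·0.0000] = 0.0000
Node u (S = 126): V_u = 1/1.04·[0.6000·35.8154 + 0.4000·0.5538] = 20.8757
Node d (S = 84): V_d = 1/1.04·[0.6000·0.5538 + 0.4000·0.0000] = 0.3195
Node 0 (S = 105): V_0 = 1/1.04·[0.6000·20.8757 + 0.4000·0.3195] = 12.1666

€12.17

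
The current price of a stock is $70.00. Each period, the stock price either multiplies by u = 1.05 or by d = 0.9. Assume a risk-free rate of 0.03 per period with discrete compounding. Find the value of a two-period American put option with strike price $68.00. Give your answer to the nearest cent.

Risk-neutral probability p = (1 + 0.03 − 0.9)/(1.05 − 0.9) = 0.1300/0.1500 = 0.8667
Terminal stock prices: S_uu = 77.17, S_ud = 66.15, S_dd = 56.7
Terminal payoffs (K − S): max(-9.175, 0) = 0, max(1.85, 0) = 1.85, max(11.3, 0) = 11.3
Node u (S = 73.5): continuation = 1/1.03·[0.8667·0.0000 + 0.1333·1.8500] = 0.2395; exercise value = 0.0000 ≤ continuation, so V_u = 0.2395
Node d (S = 63): continuation = 1/1.03·[0.8667·1.8500 + 0.1333·11.3000] = 3.0194; exercise value = 5.0000 > continuation, so V_d = 5.0000 (exercise)
Node 0 (S = 70): continuation = 1/1.03·[0.8667·0.2395 + 0.1333·5.0000] = 0.8488; exercise value = 0.0000 ≤ continuation, so V_0 = 0.8488

$0.85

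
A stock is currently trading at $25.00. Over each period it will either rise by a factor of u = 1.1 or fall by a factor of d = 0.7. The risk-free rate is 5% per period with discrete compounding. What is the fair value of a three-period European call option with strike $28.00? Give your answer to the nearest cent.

Risk-neutral probability p = (1 + 0.05 − 0.7)/(1.1 − 0.7) = 0.3500/0.4000 = 0.8750
Terminal stock prices: S_uuu = 33.28, S_uud = 21.18, S_udd = 13.47, S_ddd = 8.575
Terminal payoffs (S − K): max(5.275, 0) = 5.275, max(-6.825, 0) = 0, max(-14.53, 0) = 0, max(-19.43, 0) = 0
Node uu (S = 30.25): V_uu = 1/1.05·[0.8750·5.2750 + 0.1250·0.0000] = 4.3958
Node ud (S = 19.25): V_ud = 1/1.05·[0.8750·0.0000 + 0.1250·0.0000] = 0.0000
Node dd (S = 12.25): V_dd = 1/1.05·[0.8750·0.0000 + 0.1250·0.0000] = 0.0000
Node u (S = 27.5): V_u = 1/1.05·[0.8750·4.3958 + 0.1250·0.0000] = 3.6632
Node d (S = 17.5): V_d = 1/1.05·[0.8750·0.0000 + 0.1250·0.0000] = 0.0000
Node 0 (S = 25): V_0 = 1/1.05·[0.8750·3.6632 + 0.1250·0.0000] = 3.0527

$3.05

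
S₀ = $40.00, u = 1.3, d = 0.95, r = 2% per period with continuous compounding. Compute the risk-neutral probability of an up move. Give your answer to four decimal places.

Risk-neutral probability p = (e^0.02 − 0.95)/(1.3 − 0.95) = 0.0702/0.3500 = 0.2006

p = 0.2006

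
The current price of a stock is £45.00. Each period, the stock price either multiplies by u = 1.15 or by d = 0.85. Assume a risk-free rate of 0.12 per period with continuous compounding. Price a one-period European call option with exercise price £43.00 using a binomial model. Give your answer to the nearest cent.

Risk-neutral probability p = (e^0.12 − 0.85)/(1.15 − 0.85) = 0.2775/0.3000 = 0.9250
Terminal stock prices: S_u = 51.75, S_d = 38.25
Terminal payoffs (S − K): max(8.75, 0) = 8.75, max(-4.75, 0) = 0
Node 0 (S = 45): V_0 = e^(−0.12)·[0.9250·8.7500 + 0.0750·0.0000] = 7.1784

£7.18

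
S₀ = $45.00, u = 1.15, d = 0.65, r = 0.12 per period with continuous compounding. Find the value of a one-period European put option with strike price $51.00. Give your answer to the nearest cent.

Risk-neutral probability p = (e^0.12 − 0.65)/(1.15 − 0.65) = 0.4775/0.5000 = 0.9550
Terminal stock prices: S_u = 51.75, S_d = 29.25
Terminal payoffs (K − S): max(-0.75, 0) = 0, max(21.75, 0) = 21.75
Node 0 (S = 45): V_0 = e^(−0.12)·[0.9550·0.0000 + 0.0450·21.7500] = 0.8682

$0.87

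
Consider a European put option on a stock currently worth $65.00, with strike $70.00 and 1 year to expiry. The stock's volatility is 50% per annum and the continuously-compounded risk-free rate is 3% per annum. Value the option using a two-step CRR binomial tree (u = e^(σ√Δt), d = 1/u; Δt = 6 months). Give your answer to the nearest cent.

CRR parameters: u = e^(σ√Δt) = e^(0.5·√0.5) = 1.4241, d = 1/u = 0.7022
Per-period rate: rΔt = 0.03·0.5 = 0.015, so R = e^0.015 = 1.0151
Risk-neutral probability p = (e^0.015 − 0.7022)/(1.4241 − 0.7022) = 0.3129/0.7219 = 0.4335
Terminal stock prices: S_uu = 131.8, S_ud = 65, S_dd = 32.05
Terminal payoffs (K − S): max(-61.83, 0) = 0, max(5, 0) = 5, max(37.95, 0) = 37.95
Node u (S = 92.57): V_u = e^(−0.015)·[0.4335·0.0000 + 0.5665·5.0000] = 2.7906
Node d (S = 45.64): V_d = e^(−0.015)·[0.4335·5.0000 + 0.5665·37.9505] = 23.3156
Node 0 (S = 65): V_0 = e^(−0.015)·[0.4335·2.7906 + 0.5665·23.3156] = 14.2042

$14.20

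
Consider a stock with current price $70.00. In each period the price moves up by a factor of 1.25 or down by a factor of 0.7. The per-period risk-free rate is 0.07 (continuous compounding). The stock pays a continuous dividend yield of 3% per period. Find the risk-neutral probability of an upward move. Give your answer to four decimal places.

Per-period risk-free factor R = e^0.07 = 1.0725; dividend-adjusted growth = e^(0.07−0.03) = 1.0408.
Risk-neutral probability p = (1.0408 − 0.7)/(1.25 − 0.7) = 0.3408/0.5500 = 0.6197

p = 0.6197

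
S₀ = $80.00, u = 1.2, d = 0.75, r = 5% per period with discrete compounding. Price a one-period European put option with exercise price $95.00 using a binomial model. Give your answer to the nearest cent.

Risk-neutral probability p = (1 + 0.05 − 0.75)/(1.2 − 0.75) = 0.3000/0.4500 = 0.6667
Terminal stock prices: S_u = 96, S_d = 60
Terminal payoffs (K − S): max(-1, 0) = 0, max(35, 0) = 35
Node 0 (S = 80): V_0 = 1/1.05·[0.6667·0.0000 + 0.3333·35.0000] = 11.1111

$11.11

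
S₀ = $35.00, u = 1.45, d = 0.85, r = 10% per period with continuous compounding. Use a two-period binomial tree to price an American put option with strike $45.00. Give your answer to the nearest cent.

$10.00

Risk-neutral probability p = (e^0.1 − 0.85)/(1.45 − 0.85) = 0.2552/0.6000 = 0.4253
Terminal stock prices: S_uu = 73.59, S_ud = 43.14, S_dd = 25.29
Terminal payoffs (K − S): max(-28.59, 0) = 0, max(1.863, 0) = 1.863, max(19.71, 0) = 19.71
Node u (S = 50.75): continuation = e^(−0.1)·[0.4253·0.0000 + 0.5747·1.8625] = 0.9685; exercise value = 0.0000 ≤ continuation, so V_u = 0.9685
Node d (S = 29.75): continuation = e^(−0.1)·[0.4253·1.8625 + 0.5747·19.7125] = 10.9677; exercise value = 15.2500 > continuation, so V_d = 15.2500 (exercise)
Node 0 (S = 35): continuation = e^(−0.1)·[0.4253·0.9685 + 0.5747·15.2500] = 8.3031; exercise value = 10.0000 > continuation, so V_0 = 10.0000 (exercise)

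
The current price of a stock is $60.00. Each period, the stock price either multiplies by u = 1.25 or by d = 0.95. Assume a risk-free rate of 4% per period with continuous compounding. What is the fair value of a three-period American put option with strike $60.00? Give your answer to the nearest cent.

Risk-neutral probability p = (e^0.04 − 0.95)/(1.25 − 0.95) = 0.0908/0.3000 = 0.3027
Terminal stock prices: S_uuu = 117.2, S_uud = 89.06, S_udd = 67.69, S_ddd = 51.44
Terminal payoffs (K − S): max(-57.19, 0) = 0, max(-29.06, 0) = 0, max(-7.688, 0) = 0, max(8.558, 0) = 8.558
Node uu (S = 93.75): continuation = e^(−0.04)·[0.3027·0.0000 + 0.6973·0.0000] = 0.0000; exercise value = 0.0000 ≤ continuation, so V_uu = 0.0000
Node ud (S = 71.25): continuation = e^(−0.04)·[0.3027·0.0000 + 0.6973·0.0000] = 0.0000; exercise value = 0.0000 ≤ continuation, so V_ud = 0.0000
Node dd (S = 54.15): continuation = e^(−0.04)·[0.3027·0.0000 + 0.6973·8.5575] = 5.7331; exercise value = 5.8500 > continuation, so V_dd = 5.8500 (exercise)
Node u (S = 75): continuation = e^(−0.04)·[0.3027·0.0000 + 0.6973·0.0000] = 0.0000; exercise value = 0.0000 ≤ continuation, so V_u = 0.0000
Node d (S = 57): continuation = e^(−0.04)·[0.3027·0.0000 + 0.6973·5.8500] = 3.9192; exercise value = 3.0000 ≤ continuation, so V_d = 3.9192
Node 0 (S = 60): continuation = e^(−0.04)·[0.3027·0.0000 + 0.6973·3.9192] = 2.6257; exercise value = 0.0000 ≤ continuation, so V_0 = 2.6257

$2.63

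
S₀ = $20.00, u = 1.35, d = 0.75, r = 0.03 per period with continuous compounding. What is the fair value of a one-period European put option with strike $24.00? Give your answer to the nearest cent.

$4.65

Risk-neutral probability p = (e^0.03 − 0.75)/(1.35 − 0.75) = 0.2805/0.6000 = 0.4674
Terminal stock prices: S_u = 27, S_d = 15
Terminal payoffs (K − S): max(-3, 0) = 0, max(9, 0) = 9
Node 0 (S = 20): V_0 = e^(−0.03)·[0.4674·0.0000 + 0.5326·9.0000] = 4.6515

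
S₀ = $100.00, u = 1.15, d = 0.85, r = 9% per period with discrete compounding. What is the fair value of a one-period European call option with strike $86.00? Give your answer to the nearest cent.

Risk-neutral probability p = (1 + 0.09 − 0.85)/(1.15 − 0.85) = 0.2400/0.3000 = 0.8000
Terminal stock prices: S_u = 115, S_d = 85
Terminal payoffs (S − K): max(29, 0) = 29, max(-1, 0) = 0
Node 0 (S = 100): V_0 = 1/1.09·[0.8000·29.0000 + 0.2000·0.0000] = 21.2844

$21.28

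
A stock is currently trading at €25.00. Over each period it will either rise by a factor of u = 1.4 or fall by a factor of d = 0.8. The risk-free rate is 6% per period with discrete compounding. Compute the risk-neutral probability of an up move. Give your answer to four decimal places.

p = 0.4333

Risk-neutral probability p = (1 + 0.06 − 0.8)/(1.4 − 0.8) = 0.2600/0.6000 = 0.4333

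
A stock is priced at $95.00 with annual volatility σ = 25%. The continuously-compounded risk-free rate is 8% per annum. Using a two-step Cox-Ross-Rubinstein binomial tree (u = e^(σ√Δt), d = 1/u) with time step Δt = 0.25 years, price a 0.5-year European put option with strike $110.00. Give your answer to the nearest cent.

CRR parameters: u = e^(σ√Δt) = e^(0.25·√0.25) = 1.1331, d = 1/u = 0.8825
Per-period rate: rΔt = 0.08·0.25 = 0.02, so R = e^0.02 = 1.0202
Risk-neutral probability p = (e^0.02 − 0.8825)/(1.1331 − 0.8825) = 0.1377/0.2507 = 0.5494
Terminal stock prices: S_uu = 122, S_ud = 95, S_dd = 73.99
Terminal payoffs (K − S): max(-11.98, 0) = 0, max(15, 0) = 15, max(36.01, 0) = 36.01
Node u (S = 107.6): V_u = e^(−0.02)·[0.5494·0.0000 + 0.4506·15.0000] = 6.6254
Node d (S = 83.84): V_d = e^(−0.02)·[0.5494·15.0000 + 0.4506·36.0139] = 23.9846
Node 0 (S = 95): V_0 = e^(−0.02)·[0.5494·6.6254 + 0.4506·23.9846] = 14.1616

$14.16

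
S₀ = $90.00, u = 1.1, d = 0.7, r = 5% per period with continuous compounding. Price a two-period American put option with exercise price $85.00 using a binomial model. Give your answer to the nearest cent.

Risk-neutral probability p = (e^0.05 − 0.7)/(1.1 − 0.7) = 0.3513/0.4000 = 0.8782
Terminal stock prices: S_uu = 108.9, S_ud = 69.3, S_dd = 44.1
Terminal payoffs (K − S): max(-23.9, 0) = 0, max(15.7, 0) = 15.7, max(40.9, 0) = 40.9
Node u (S = 99): continuation = e^(−0.05)·[0.8782·0.0000 + 0.1218·15.7000] = 1.8193; exercise value = 0.0000 ≤ continuation, so V_u = 1.8193
Node d (S = 63): continuation = e^(−0.05)·[0.8782·15.7000 + 0.1218·40.9000] = 17.8545; exercise value = 22.0000 > continuation, so V_d = 22.0000 (exercise)
Node 0 (S = 90): continuation = e^(−0.05)·[0.8782·1.8193 + 0.1218·22.0000] = 4.0692; exercise value = 0.0000 ≤ continuation, so V_0 = 4.0692

$4.07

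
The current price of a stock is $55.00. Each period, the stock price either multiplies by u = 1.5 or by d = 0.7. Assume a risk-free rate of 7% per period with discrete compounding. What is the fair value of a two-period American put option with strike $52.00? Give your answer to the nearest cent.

Risk-neutral probability p = (1 + 0.07 − 0.7)/(1.5 − 0.7) = 0.3700/0.8000 = 0.4625
Terminal stock prices: S_uu = 123.8, S_ud = 57.75, S_dd = 26.95
Terminal payoffs (K − S): max(-71.75, 0) = 0, max(-5.75, 0) = 0, max(25.05, 0) = 25.05
Node u (S = 82.5): continuation = 1/1.07·[0.4625·0.0000 + 0.5375·0.0000] = 0.0000; exercise value = 0.0000 ≤ continuation, so V_u = 0.0000
Node d (S = 38.5): continuation = 1/1.07·[0.4625·0.0000 + 0.5375·25.0500] = 12.5835; exercise value = 13.5000 > continuation, so V_d = 13.5000 (exercise)
Node 0 (S = 55): continuation = 1/1.07·[0.4625·0.0000 + 0.5375·13.5000] = 6.7815; exercise value = 0.0000 ≤ continuation, so V_0 = 6.7815

$6.78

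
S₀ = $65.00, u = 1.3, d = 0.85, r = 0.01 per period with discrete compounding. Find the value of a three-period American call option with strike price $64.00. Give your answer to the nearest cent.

Risk-neutral probability p = (1 + 0.01 − 0.85)/(1.3 − 0.85) = 0.1600/0.4500 = 0.3556
Terminal stock prices: S_uuu = 142.8, S_uud = 93.37, S_udd = 61.05, S_ddd = 39.92
Terminal payoffs (S − K): max(78.81, 0) = 78.81, max(29.37, 0) = 29.37, max(-2.949, 0) = 0, max(-24.08, 0) = 0
Node uu (S = 109.9): continuation = 1/1.01·[0.3556·78.8050 + 0.6444·29.3725] = 46.4837; exercise value = 45.8500 ≤ continuation, so V_uu = 46.4837
Node ud (S = 71.83): continuation = 1/1.01·[0.3556·29.3725 + 0.6444·0.0000] = 10.3402; exercise value = 7.8250 ≤ continuation, so V_ud = 10.3402
Node dd (S = 46.96): continuation = 1/1.01·[0.3556·0.0000 + 0.6444·0.0000] = 0.0000; exercise value = 0.0000 ≤ continuation, so V_dd = 0.0000
Node u (S = 84.5): continuation = 1/1.01·[0.3556·46.4837 + 0.6444·10.3402] = 22.9616; exercise value = 20.5000 ≤ continuation, so V_u = 22.9616
Node d (S = 55.25): continuation = 1/1.01·[0.3556·10.3402 + 0.6444·0.0000] = 3.6401; exercise value = 0.0000 ≤ continuation, so V_d = 3.6401
Node 0 (S = 65): continuation = 1/1.01·[0.3556·22.9616 + 0.6444·3.6401] = 10.4059; exercise value = 1.0000 ≤ continuation, so V_0 = 10.4059

$10.41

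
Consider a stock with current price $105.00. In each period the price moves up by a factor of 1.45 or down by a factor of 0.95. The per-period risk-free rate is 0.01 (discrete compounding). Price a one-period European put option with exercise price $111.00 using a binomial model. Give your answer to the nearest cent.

$9.80

Risk-neutral probability p = (1 + 0.01 − 0.95)/(1.45 − 0.95) = 0.0600/0.5000 = 0.1200
Terminal stock prices: S_u = 152.2, S_d = 99.75
Terminal payoffs (K − S): max(-41.25, 0) = 0, max(11.25, 0) = 11.25
Node 0 (S = 105): V_0 = 1/1.01·[0.1200·0.0000 + 0.8800·11.2500] = 9.8020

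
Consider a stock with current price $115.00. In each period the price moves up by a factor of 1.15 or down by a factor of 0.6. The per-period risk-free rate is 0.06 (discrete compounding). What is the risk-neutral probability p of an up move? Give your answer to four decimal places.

p = 0.8364

Risk-neutral probability p = (1 + 0.06 − 0.6)/(1.15 − 0.6) = 0.4600/0.5500 = 0.8364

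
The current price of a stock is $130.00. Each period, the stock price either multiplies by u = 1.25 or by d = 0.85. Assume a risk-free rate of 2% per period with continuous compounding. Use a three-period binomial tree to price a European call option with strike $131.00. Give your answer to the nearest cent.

$21.16

Risk-neutral probability p = (e^0.02 − 0.85)/(1.25 − 0.85) = 0.1702/0.4000 = 0.4255
Terminal stock prices: S_uuu = 253.9, S_uud = 172.7, S_udd = 117.4, S_ddd = 79.84
Terminal payoffs (S − K): max(122.9, 0) = 122.9, max(41.66, 0) = 41.66, max(-13.59, 0) = 0, max(-51.16, 0) = 0
Node uu (S = 203.1): V_uu = e^(−0.02)·[0.4255·122.9062 + 0.5745·41.6562] = 74.7190
Node ud (S = 138.1): V_ud = e^(−0.02)·[0.4255·41.6562 + 0.5745·0.0000] = 17.3739
Node dd (S = 93.92): V_dd = e^(−0.02)·[0.4255·0.0000 + 0.5745·0.0000] = 0.0000
Node u (S = 162.5): V_u = e^(−0.02)·[0.4255·74.7190 + 0.5745·17.3739] = 40.9472
Node d (S = 110.5): V_d = e^(−0.02)·[0.4255·17.3739 + 0.5745·0.0000] = 7.2463
Node 0 (S = 130): V_0 = e^(−0.02)·[0.4255·40.9472 + 0.5745·7.2463] = 21.1587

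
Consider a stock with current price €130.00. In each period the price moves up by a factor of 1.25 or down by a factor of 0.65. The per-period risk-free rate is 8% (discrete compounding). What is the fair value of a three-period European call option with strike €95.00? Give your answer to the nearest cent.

Risk-neutral probability p = (1 + 0.08 − 0.65)/(1.25 − 0.65) = 0.4300/0.6000 = 0.7167
Terminal stock prices: S_uuu = 253.9, S_uud = 132, S_udd = 68.66, S_ddd = 35.7
Terminal payoffs (S − K): max(158.9, 0) = 158.9, max(37.03, 0) = 37.03, max(-26.34, 0) = 0, max(-59.3, 0) = 0
Node uu (S = 203.1): V_uu = 1/1.08·[0.7167·158.9062 + 0.2833·37.0312] = 115.1620
Node ud (S = 105.6): V_ud = 1/1.08·[0.7167·37.0312 + 0.2833·0.0000] = 24.5732
Node dd (S = 54.93): V_dd = 1/1.08·[0.7167·0.0000 + 0.2833·0.0000] = 0.0000
Node u (S = 162.5): V_u = 1/1.08·[0.7167·115.1620 + 0.2833·24.5732] = 82.8659
Node d (S = 84.5): V_d = 1/1.08·[0.7167·24.5732 + 0.2833·0.0000] = 16.3063
Node 0 (S = 130): V_0 = 1/1.08·[0.7167·82.8659 + 0.2833·16.3063] = 59.2661

€59.27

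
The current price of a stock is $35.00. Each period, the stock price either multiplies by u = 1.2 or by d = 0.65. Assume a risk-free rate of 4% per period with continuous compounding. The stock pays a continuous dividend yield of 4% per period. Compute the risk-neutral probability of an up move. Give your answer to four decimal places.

p = 0.6364

Per-period risk-free factor R = e^0.04 = 1.0408; dividend-adjusted growth = e^(0.04−0.04) = 1.0000.
Risk-neutral probability p = (1.0000 − 0.65)/(1.2 − 0.65) = 0.3500/0.5500 = 0.6364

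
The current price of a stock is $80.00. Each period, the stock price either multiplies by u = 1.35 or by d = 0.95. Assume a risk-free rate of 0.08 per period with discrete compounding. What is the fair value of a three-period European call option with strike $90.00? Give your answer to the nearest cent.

$13.78

Risk-neutral probability p = (1 + 0.08 − 0.95)/(1.35 − 0.95) = 0.1300/0.4000 = 0.3250
Terminal stock prices: S_uuu = 196.8, S_uud = 138.5, S_udd = 97.47, S_ddd = 68.59
Terminal payoffs (S − K): max(106.8, 0) = 106.8, max(48.51, 0) = 48.51, max(7.47, 0) = 7.47, max(-21.41, 0) = 0
Node uu (S = 145.8): V_uu = 1/1.08·[0.3250·106.8300 + 0.6750·48.5100] = 62.4667
Node ud (S = 102.6): V_ud = 1/1.08·[0.3250·48.5100 + 0.6750·7.4700] = 19.2667
Node dd (S = 72.2): V_dd = 1/1.08·[0.3250·7.4700 + 0.6750·0.0000] = 2.2479
Node u (S = 108): V_u = 1/1.08·[0.3250·62.4667 + 0.6750·19.2667] = 30.8395
Node d (S = 76): V_d = 1/1.08·[0.3250·19.2667 + 0.6750·2.2479] = 7.2028
Node 0 (S = 80): V_0 = 1/1.08·[0.3250·30.8395 + 0.6750·7.2028] = 13.7821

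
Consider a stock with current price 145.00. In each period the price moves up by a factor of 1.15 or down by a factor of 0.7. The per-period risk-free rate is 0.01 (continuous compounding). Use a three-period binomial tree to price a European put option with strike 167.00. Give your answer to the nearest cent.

Risk-neutral probability p = (e^0.01 − 0.7)/(1.15 − 0.7) = 0.3101/0.4500 = 0.6890
Terminal stock prices: S_uuu = 220.5, S_uud = 134.2, S_udd = 81.71, S_ddd = 49.73
Terminal payoffs (K − S): max(-53.53, 0) = 0, max(32.77, 0) = 32.77, max(85.29, 0) = 85.29, max(117.3, 0) = 117.3
Node uu (S = 191.8): V_uu = e^(−0.01)·[0.6890·0.0000 + 0.3110·32.7663] = 10.0889
Node ud (S = 116.7): V_ud = e^(−0.01)·[0.6890·32.7663 + 0.3110·85.2925] = 48.6133
Node dd (S = 71.05): V_dd = e^(−0.01)·[0.6890·85.2925 + 0.3110·117.2650] = 94.2883
Node u (S = 166.8): V_u = e^(−0.01)·[0.6890·10.0889 + 0.3110·48.6133] = 21.8504
Node d (S = 101.5): V_d = e^(−0.01)·[0.6890·48.6133 + 0.3110·94.2883] = 62.1932
Node 0 (S = 145): V_0 = e^(−0.01)·[0.6890·21.8504 + 0.3110·62.1932] = 34.0547

34.05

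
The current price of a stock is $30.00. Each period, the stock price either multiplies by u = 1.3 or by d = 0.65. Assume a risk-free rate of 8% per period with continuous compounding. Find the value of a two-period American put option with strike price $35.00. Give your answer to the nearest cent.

Risk-neutral probability p = (e^0.08 − 0.65)/(1.3 − 0.65) = 0.4333/0.6500 = 0.6666
Terminal stock prices: S_uu = 50.7, S_ud = 25.35, S_dd = 12.68
Terminal payoffs (K − S): max(-15.7, 0) = 0, max(9.65, 0) = 9.65, max(22.32, 0) = 22.32
Node u (S = 39): continuation = e^(−0.08)·[0.6666·0.0000 + 0.3334·9.6500] = 2.9700; exercise value = 0.0000 ≤ continuation, so V_u = 2.9700
Node d (S = 19.5): continuation = e^(−0.08)·[0.6666·9.6500 + 0.3334·22.3250] = 12.8091; exercise value = 15.5000 > continuation, so V_d = 15.5000 (exercise)
Node 0 (S = 30): continuation = e^(−0.08)·[0.6666·2.9700 + 0.3334·15.5000] = 6.5980; exercise value = 5.0000 ≤ continuation, so V_0 = 6.5980

$6.60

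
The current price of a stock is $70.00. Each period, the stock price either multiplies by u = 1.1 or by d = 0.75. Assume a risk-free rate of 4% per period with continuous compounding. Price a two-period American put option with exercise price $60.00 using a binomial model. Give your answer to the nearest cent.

$1.51

Risk-neutral probability p = (e^0.04 − 0.75)/(1.1 − 0.75) = 0.2908/0.3500 = 0.8309
Terminal stock prices: S_uu = 84.7, S_ud = 57.75, S_dd = 39.38
Terminal payoffs (K − S): max(-24.7, 0) = 0, max(2.25, 0) = 2.25, max(20.62, 0) = 20.62
Node u (S = 77): continuation = e^(−0.04)·[0.8309·0.0000 + 0.1691·2.2500] = 0.3656; exercise value = 0.0000 ≤ continuation, so V_u = 0.3656
Node d (S = 52.5): continuation = e^(−0.04)·[0.8309·2.2500 + 0.1691·20.6250] = 5.1474; exercise value = 7.5000 > continuation, so V_d = 7.5000 (exercise)
Node 0 (S = 70): continuation = e^(−0.04)·[0.8309·0.3656 + 0.1691·7.5000] = 1.5105; exercise value = 0.0000 ≤ continuation, so V_0 = 1.5105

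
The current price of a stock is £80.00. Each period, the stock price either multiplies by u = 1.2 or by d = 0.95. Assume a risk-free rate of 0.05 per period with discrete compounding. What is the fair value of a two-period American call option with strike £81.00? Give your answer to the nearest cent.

£9.40

Risk-neutral probability p = (1 + 0.05 − 0.95)/(1.2 − 0.95) = 0.1000/0.2500 = 0.4000
Terminal stock prices: S_uu = 115.2, S_ud = 91.2, S_dd = 72.2
Terminal payoffs (S − K): max(34.2, 0) = 34.2, max(10.2, 0) = 10.2, max(-8.8, 0) = 0
Node u (S = 96): continuation = 1/1.05·[0.4000·34.2000 + 0.6000·10.2000] = 18.8571; exercise value = 15.0000 ≤ continuation, so V_u = 18.8571
Node d (S = 76): continuation = 1/1.05·[0.4000·10.2000 + 0.6000·0.0000] = 3.8857; exercise value = 0.0000 ≤ continuation, so V_d = 3.8857
Node 0 (S = 80): continuation = 1/1.05·[0.4000·18.8571 + 0.6000·3.8857] = 9.4041; exercise value = 0.0000 ≤ continuation, so V_0 = 9.4041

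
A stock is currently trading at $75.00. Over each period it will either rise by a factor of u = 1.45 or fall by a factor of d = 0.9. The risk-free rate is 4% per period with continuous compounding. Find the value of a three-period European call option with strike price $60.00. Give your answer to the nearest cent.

$23.73

Risk-neutral probability p = (e^0.04 − 0.9)/(1.45 − 0.9) = 0.1408/0.5500 = 0.2560
Terminal stock prices: S_uuu = 228.6, S_uud = 141.9, S_udd = 88.09, S_ddd = 54.68
Terminal payoffs (S − K): max(168.6, 0) = 168.6, max(81.92, 0) = 81.92, max(28.09, 0) = 28.09, max(-5.325, 0) = 0
Node uu (S = 157.7): V_uu = e^(−0.04)·[0.2560·168.6469 + 0.7440·81.9188] = 100.0401
Node ud (S = 97.88): V_ud = e^(−0.04)·[0.2560·81.9188 + 0.7440·28.0875] = 40.2276
Node dd (S = 60.75): V_dd = e^(−0.04)·[0.2560·28.0875 + 0.7440·0.0000] = 6.9090
Node u (S = 108.8): V_u = e^(−0.04)·[0.2560·100.0401 + 0.7440·40.2276] = 53.3630
Node d (S = 67.5): V_d = e^(−0.04)·[0.2560·40.2276 + 0.7440·6.9090] = 14.8338
Node 0 (S = 75): V_0 = e^(−0.04)·[0.2560·53.3630 + 0.7440·14.8338] = 23.7296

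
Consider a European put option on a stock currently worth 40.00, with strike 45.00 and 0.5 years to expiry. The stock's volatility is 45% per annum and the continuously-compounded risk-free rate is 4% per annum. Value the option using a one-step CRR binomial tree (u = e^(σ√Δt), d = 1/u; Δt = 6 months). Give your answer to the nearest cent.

CRR parameters: u = e^(σ√Δt) = e^(0.45·√0.5) = 1.3746, d = 1/u = 0.7275
Per-period rate: rΔt = 0.04·0.5 = 0.02, so R = e^0.02 = 1.0202
Risk-neutral probability p = (e^0.02 − 0.7275)/(1.3746 − 0.7275) = 0.2927/0.6472 = 0.4523
Terminal stock prices: S_u = 54.99, S_d = 29.1
Terminal payoffs (K − S): max(-9.986, 0) = 0, max(15.9, 0) = 15.9
Node 0 (S = 40): V_0 = e^(−0.02)·[0.4523·0.0000 + 0.5477·15.9017] = 8.5364

8.54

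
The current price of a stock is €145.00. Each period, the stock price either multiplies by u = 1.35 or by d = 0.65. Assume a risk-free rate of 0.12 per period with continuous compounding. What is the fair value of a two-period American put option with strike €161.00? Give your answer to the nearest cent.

€24.58

Risk-neutral probability p = (e^0.12 − 0.65)/(1.35 − 0.65) = 0.4775/0.7000 = 0.6821
Terminal stock prices: S_uu = 264.3, S_ud = 127.2, S_dd = 61.26
Terminal payoffs (K − S): max(-103.3, 0) = 0, max(33.76, 0) = 33.76, max(99.74, 0) = 99.74
Node u (S = 195.8): continuation = e^(−0.12)·[0.6821·0.0000 + 0.3179·33.7625] = 9.5183; exercise value = 0.0000 ≤ continuation, so V_u = 9.5183
Node d (S = 94.25): continuation = e^(−0.12)·[0.6821·33.7625 + 0.3179·99.7375] = 48.5442; exercise value = 66.7500 > continuation, so V_d = 66.7500 (exercise)
Node 0 (S = 145): continuation = e^(−0.12)·[0.6821·9.5183 + 0.3179·66.7500] = 24.5766; exercise value = 16.0000 ≤ continuation, so V_0 = 24.5766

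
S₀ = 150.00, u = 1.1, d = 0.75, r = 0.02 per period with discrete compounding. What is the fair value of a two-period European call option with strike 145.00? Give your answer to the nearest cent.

20.88

Risk-neutral probability p = (1 + 0.02 − 0.75)/(1.1 − 0.75) = 0.2700/0.3500 = 0.7714
Terminal stock prices: S_uu = 181.5, S_ud = 123.8, S_dd = 84.38
Terminal payoffs (S − K): max(36.5, 0) = 36.5, max(-21.25, 0) = 0, max(-60.62, 0) = 0
Node u (S = 165): V_u = 1/1.02·[0.7714·36.5000 + 0.2286·0.0000] = 27.6050
Node d (S = 112.5): V_d = 1/1.02·[0.7714·0.0000 + 0.2286·0.0000] = 0.0000
Node 0 (S = 150): V_0 = 1/1.02·[0.7714·27.6050 + 0.2286·0.0000] = 20.8778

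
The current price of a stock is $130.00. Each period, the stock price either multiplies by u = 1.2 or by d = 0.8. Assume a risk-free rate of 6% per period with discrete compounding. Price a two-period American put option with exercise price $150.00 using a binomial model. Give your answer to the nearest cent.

$20.29

Risk-neutral probability p = (1 + 0.06 − 0.8)/(1.2 − 0.8) = 0.2600/0.4000 = 0.6500
Terminal stock prices: S_uu = 187.2, S_ud = 124.8, S_dd = 83.2
Terminal payoffs (K − S): max(-37.2, 0) = 0, max(25.2, 0) = 25.2, max(66.8, 0) = 66.8
Node u (S = 156): continuation = 1/1.06·[0.6500·0.0000 + 0.3500·25.2000] = 8.3208; exercise value = 0.0000 ≤ continuation, so V_u = 8.3208
Node d (S = 104): continuation = 1/1.06·[0.6500·25.2000 + 0.3500·66.8000] = 37.5094; exercise value = 46.0000 > continuation, so V_d = 46.0000 (exercise)
Node 0 (S = 130): continuation = 1/1.06·[0.6500·8.3208 + 0.3500·46.0000] = 20.2910; exercise value = 20.0000 ≤ continuation, so V_0 = 20.2910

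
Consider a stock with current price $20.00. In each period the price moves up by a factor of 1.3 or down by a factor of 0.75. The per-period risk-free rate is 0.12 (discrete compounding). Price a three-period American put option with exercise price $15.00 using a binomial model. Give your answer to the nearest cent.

$0.36

Risk-neutral probability p = (1 + 0.12 − 0.75)/(1.3 − 0.75) = 0.3700/0.5500 = 0.6727
Terminal stock prices: S_uuu = 43.94, S_uud = 25.35, S_udd = 14.62, S_ddd = 8.438
Terminal payoffs (K − S): max(-28.94, 0) = 0, max(-10.35, 0) = 0, max(0.375, 0) = 0.375, max(6.562, 0) = 6.562
Node uu (S = 33.8): continuation = 1/1.12·[0.6727·0.0000 + 0.3273·0.0000] = 0.0000; exercise value = 0.0000 ≤ continuation, so V_uu = 0.0000
Node ud (S = 19.5): continuation = 1/1.12·[0.6727·0.0000 + 0.3273·0.3750] = 0.1096; exercise value = 0.0000 ≤ continuation, so V_ud = 0.1096
Node dd (S = 11.25): continuation = 1/1.12·[0.6727·0.3750 + 0.3273·6.5625] = 2.1429; exercise value = 3.7500 > continuation, so V_dd = 3.7500 (exercise)
Node u (S = 26): continuation = 1/1.12·[0.6727·0.0000 + 0.3273·0.1096] = 0.0320; exercise value = 0.0000 ≤ continuation, so V_u = 0.0320
Node d (S = 15): continuation = 1/1.12·[0.6727·0.1096 + 0.3273·3.7500] = 1.1616; exercise value = 0.0000 ≤ continuation, so V_d = 1.1616
Node 0 (S = 20): continuation = 1/1.12·[0.6727·0.0320 + 0.3273·1.1616] = 0.3587; exercise value = 0.0000 ≤ continuation, so V_0 = 0.3587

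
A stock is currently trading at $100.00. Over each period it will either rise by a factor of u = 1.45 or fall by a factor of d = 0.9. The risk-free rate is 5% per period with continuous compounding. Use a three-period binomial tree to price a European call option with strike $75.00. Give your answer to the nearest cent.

$36.14

Risk-neutral probability p = (e^0.05 − 0.9)/(1.45 − 0.9) = 0.1513/0.5500 = 0.2750
Terminal stock prices: S_uuu = 304.9, S_uud = 189.2, S_udd = 117.5, S_ddd = 72.9
Terminal payoffs (S − K): max(229.9, 0) = 229.9, max(114.2, 0) = 114.2, max(42.45, 0) = 42.45, max(-2.1, 0) = 0
Node uu (S = 210.2): V_uu = e^(−0.05)·[0.2750·229.8625 + 0.7250·114.2250] = 138.9078
Node ud (S = 130.5): V_ud = e^(−0.05)·[0.2750·114.2250 + 0.7250·42.4500] = 59.1578
Node dd (S = 81): V_dd = e^(−0.05)·[0.2750·42.4500 + 0.7250·0.0000] = 11.1060
Node u (S = 145): V_u = e^(−0.05)·[0.2750·138.9078 + 0.7250·59.1578] = 77.1372
Node d (S = 90): V_d = e^(−0.05)·[0.2750·59.1578 + 0.7250·11.1060] = 23.1359
Node 0 (S = 100): V_0 = e^(−0.05)·[0.2750·77.1372 + 0.7250·23.1359] = 36.1356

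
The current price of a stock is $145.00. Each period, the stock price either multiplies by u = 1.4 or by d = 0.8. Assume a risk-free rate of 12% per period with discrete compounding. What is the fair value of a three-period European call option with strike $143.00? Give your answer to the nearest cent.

Risk-neutral probability p = (1 + 0.12 − 0.8)/(1.4 − 0.8) = 0.3200/0.6000 = 0.5333
Terminal stock prices: S_uuu = 397.9, S_uud = 227.4, S_udd = 129.9, S_ddd = 74.24
Terminal payoffs (S − K): max(254.9, 0) = 254.9, max(84.36, 0) = 84.36, max(-13.08, 0) = 0, max(-68.76, 0) = 0
Node uu (S = 284.2): V_uu = 1/1.12·[0.5333·254.8800 + 0.4667·84.3600] = 156.5214
Node ud (S = 162.4): V_ud = 1/1.12·[0.5333·84.3600 + 0.4667·0.0000] = 40.1714
Node dd (S = 92.8): V_dd = 1/1.12·[0.5333·0.0000 + 0.4667·0.0000] = 0.0000
Node u (S = 203): V_u = 1/1.12·[0.5333·156.5214 + 0.4667·40.1714] = 91.2721
Node d (S = 116): V_d = 1/1.12·[0.5333·40.1714 + 0.4667·0.0000] = 19.1293
Node 0 (S = 145): V_0 = 1/1.12·[0.5333·91.2721 + 0.4667·19.1293] = 51.4334

$51.43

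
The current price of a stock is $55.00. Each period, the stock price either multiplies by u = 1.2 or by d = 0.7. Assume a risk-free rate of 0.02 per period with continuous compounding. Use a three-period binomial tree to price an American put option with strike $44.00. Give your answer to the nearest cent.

Risk-neutral probability p = (e^0.02 − 0.7)/(1.2 − 0.7) = 0.3202/0.5000 = 0.6404
Terminal stock prices: S_uuu = 95.04, S_uud = 55.44, S_udd = 32.34, S_ddd = 18.86
Terminal payoffs (K − S): max(-51.04, 0) = 0, max(-11.44, 0) = 0, max(11.66, 0) = 11.66, max(25.14, 0) = 25.14
Node uu (S = 79.2): continuation = e^(−0.02)·[0.6404·0.0000 + 0.3596·0.0000] = 0.0000; exercise value = 0.0000 ≤ continuation, so V_uu = 0.0000
Node ud (S = 46.2): continuation = e^(−0.02)·[0.6404·0.0000 + 0.3596·11.6600] = 4.1099; exercise value = 0.0000 ≤ continuation, so V_ud = 4.1099
Node dd (S = 26.95): continuation = e^(−0.02)·[0.6404·11.6600 + 0.3596·25.1350] = 16.1787; exercise value = 17.0500 > continuation, so V_dd = 17.0500 (exercise)
Node u (S = 66): continuation = e^(−0.02)·[0.6404·0.0000 + 0.3596·4.1099] = 1.4486; exercise value = 0.0000 ≤ continuation, so V_u = 1.4486
Node d (S = 38.5): continuation = e^(−0.02)·[0.6404·4.1099 + 0.3596·17.0500] = 8.5896; exercise value = 5.5000 ≤ continuation, so V_d = 8.5896
Node 0 (S = 55): continuation = e^(−0.02)·[0.6404·1.4486 + 0.3596·8.5896] = 3.9370; exercise value = 0.0000 ≤ continuation, so V_0 = 3.9370

$3.94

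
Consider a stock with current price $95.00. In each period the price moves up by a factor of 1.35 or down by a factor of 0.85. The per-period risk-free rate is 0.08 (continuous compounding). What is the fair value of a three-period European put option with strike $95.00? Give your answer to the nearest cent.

$5.11

Risk-neutral probability p = (e^0.08 − 0.85)/(1.35 − 0.85) = 0.2333/0.5000 = 0.4666
Terminal stock prices: S_uuu = 233.7, S_uud = 147.2, S_udd = 92.66, S_ddd = 58.34
Terminal payoffs (K − S): max(-138.7, 0) = 0, max(-52.17, 0) = 0, max(2.339, 0) = 2.339, max(36.66, 0) = 36.66
Node uu (S = 173.1): V_uu = e^(−0.08)·[0.4666·0.0000 + 0.5334·0.0000] = 0.0000
Node ud (S = 109): V_ud = e^(−0.08)·[0.4666·0.0000 + 0.5334·2.3394] = 1.1519
Node dd (S = 68.64): V_dd = e^(−0.08)·[0.4666·2.3394 + 0.5334·36.6581] = 19.0586
Node u (S = 128.2): V_u = e^(−0.08)·[0.4666·0.0000 + 0.5334·1.1519] = 0.5672
Node d (S = 80.75): V_d = e^(−0.08)·[0.4666·1.1519 + 0.5334·19.0586] = 9.8808
Node 0 (S = 95): V_0 = e^(−0.08)·[0.4666·0.5672 + 0.5334·9.8808] = 5.1098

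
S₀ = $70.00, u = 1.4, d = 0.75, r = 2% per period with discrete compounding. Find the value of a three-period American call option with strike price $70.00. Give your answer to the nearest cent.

Risk-neutral probability p = (1 + 0.02 − 0.75)/(1.4 − 0.75) = 0.2700/0.6500 = 0.4154
Terminal stock prices: S_uuu = 192.1, S_uud = 102.9, S_udd = 55.12, S_ddd = 29.53
Terminal payoffs (S − K): max(122.1, 0) = 122.1, max(32.9, 0) = 32.9, max(-14.88, 0) = 0, max(-40.47, 0) = 0
Node uu (S = 137.2): continuation = 1/1.02·[0.4154·122.0800 + 0.5846·32.9000] = 68.5725; exercise value = 67.2000 ≤ continuation, so V_uu = 68.5725
Node ud (S = 73.5): continuation = 1/1.02·[0.4154·32.9000 + 0.5846·0.0000] = 13.3982; exercise value = 3.5000 ≤ continuation, so V_ud = 13.3982
Node dd (S = 39.38): continuation = 1/1.02·[0.4154·0.0000 + 0.5846·0.0000] = 0.0000; exercise value = 0.0000 ≤ continuation, so V_dd = 0.0000
Node u (S = 98): continuation = 1/1.02·[0.4154·68.5725 + 0.5846·13.3982] = 35.6047; exercise value = 28.0000 ≤ continuation, so V_u = 35.6047
Node d (S = 52.5): continuation = 1/1.02·[0.4154·13.3982 + 0.5846·0.0000] = 5.4563; exercise value = 0.0000 ≤ continuation, so V_d = 5.4563
Node 0 (S = 70): continuation = 1/1.02·[0.4154·35.6047 + 0.5846·5.4563] = 17.6269; exercise value = 0.0000 ≤ continuation, so V_0 = 17.6269

$17.63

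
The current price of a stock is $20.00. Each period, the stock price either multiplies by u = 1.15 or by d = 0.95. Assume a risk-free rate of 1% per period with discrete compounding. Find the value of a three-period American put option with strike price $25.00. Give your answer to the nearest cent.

$5.00

Risk-neutral probability p = (1 + 0.01 − 0.95)/(1.15 − 0.95) = 0.0600/0.2000 = 0.3000
Terminal stock prices: S_uuu = 30.42, S_uud = 25.13, S_udd = 20.76, S_ddd = 17.15
Terminal payoffs (K − S): max(-5.417, 0) = 0, max(-0.1275, 0) = 0, max(4.242, 0) = 4.242, max(7.853, 0) = 7.853
Node uu (S = 26.45): continuation = 1/1.01·[0.3000·0.0000 + 0.7000·0.0000] = 0.0000; exercise value = 0.0000 ≤ continuation, so V_uu = 0.0000
Node ud (S = 21.85): continuation = 1/1.01·[0.3000·0.0000 + 0.7000·4.2425] = 2.9403; exercise value = 3.1500 > continuation, so V_ud = 3.1500 (exercise)
Node dd (S = 18.05): continuation = 1/1.01·[0.3000·4.2425 + 0.7000·7.8525] = 6.7025; exercise value = 6.9500 > continuation, so V_dd = 6.9500 (exercise)
Node u (S = 23): continuation = 1/1.01·[0.3000·0.0000 + 0.7000·3.1500] = 2.1832; exercise value = 2.0000 ≤ continuation, so V_u = 2.1832
Node d (S = 19): continuation = 1/1.01·[0.3000·3.1500 + 0.7000·6.9500] = 5.7525; exercise value = 6.0000 > continuation, so V_d = 6.0000 (exercise)
Node 0 (S = 20): continuation = 1/1.01·[0.3000·2.1832 + 0.7000·6.0000] = 4.8069; exercise value = 5.0000 > continuation, so V_0 = 5.0000 (exercise)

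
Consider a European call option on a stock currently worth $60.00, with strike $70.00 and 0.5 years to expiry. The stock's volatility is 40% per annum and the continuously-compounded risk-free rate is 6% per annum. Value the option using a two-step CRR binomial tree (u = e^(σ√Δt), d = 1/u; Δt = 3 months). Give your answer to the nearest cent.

$4.50

CRR parameters: u = e^(σ√Δt) = e^(0.4·√0.25) = 1.2214, d = 1/u = 0.8187
Per-period rate: rΔt = 0.06·0.25 = 0.015, so R = e^0.015 = 1.0151
Risk-neutral probability p = (e^0.015 − 0.8187)/(1.2214 − 0.8187) = 0.1964/0.4027 = 0.4877
Terminal stock prices: S_uu = 89.51, S_ud = 60, S_dd = 40.22
Terminal payoffs (S − K): max(19.51, 0) = 19.51, max(-10, 0) = 0, max(-29.78, 0) = 0
Node u (S = 73.28): V_u = e^(−0.015)·[0.4877·19.5095 + 0.5123·0.0000] = 9.3731
Node d (S = 49.12): V_d = e^(−0.015)·[0.4877·0.0000 + 0.5123·0.0000] = 0.0000
Node 0 (S = 60): V_0 = e^(−0.015)·[0.4877·9.3731 + 0.5123·0.0000] = 4.5032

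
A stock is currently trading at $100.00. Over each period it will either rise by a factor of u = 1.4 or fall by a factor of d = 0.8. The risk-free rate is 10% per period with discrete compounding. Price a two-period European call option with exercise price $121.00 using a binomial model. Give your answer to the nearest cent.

Risk-neutral probability p = (1 + 0.1 − 0.8)/(1.4 − 0.8) = 0.3000/0.6000 = 0.5000
Terminal stock prices: S_uu = 196, S_ud = 112, S_dd = 64
Terminal payoffs (S − K): max(75, 0) = 75, max(-9, 0) = 0, max(-57, 0) = 0
Node u (S = 140): V_u = 1/1.1·[0.5000·75.0000 + 0.5000·0.0000] = 34.0909
Node d (S = 80): V_d = 1/1.1·[0.5000·0.0000 + 0.5000·0.0000] = 0.0000
Node 0 (S = 100): V_0 = 1/1.1·[0.5000·34.0909 + 0.5000·0.0000] = 15.4959

$15.50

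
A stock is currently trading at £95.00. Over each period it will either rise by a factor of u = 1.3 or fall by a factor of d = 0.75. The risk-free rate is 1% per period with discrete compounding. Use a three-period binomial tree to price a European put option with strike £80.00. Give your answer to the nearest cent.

£9.71

Risk-neutral probability p = (1 + 0.01 − 0.75)/(1.3 − 0.75) = 0.2600/0.5500 = 0.4727
Terminal stock prices: S_uuu = 208.7, S_uud = 120.4, S_udd = 69.47, S_ddd = 40.08
Terminal payoffs (K − S): max(-128.7, 0) = 0, max(-40.41, 0) = 0, max(10.53, 0) = 10.53, max(39.92, 0) = 39.92
Node uu (S = 160.6): V_uu = 1/1.01·[0.4727·0.0000 + 0.5273·0.0000] = 0.0000
Node ud (S = 92.62): V_ud = 1/1.01·[0.4727·0.0000 + 0.5273·10.5312] = 5.4979
Node dd (S = 53.44): V_dd = 1/1.01·[0.4727·10.5312 + 0.5273·39.9219] = 25.7704
Node u (S = 123.5): V_u = 1/1.01·[0.4727·0.0000 + 0.5273·5.4979] = 2.8702
Node d (S = 71.25): V_d = 1/1.01·[0.4727·5.4979 + 0.5273·25.7704] = 16.0268
Node 0 (S = 95): V_0 = 1/1.01·[0.4727·2.8702 + 0.5273·16.0268] = 9.7102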